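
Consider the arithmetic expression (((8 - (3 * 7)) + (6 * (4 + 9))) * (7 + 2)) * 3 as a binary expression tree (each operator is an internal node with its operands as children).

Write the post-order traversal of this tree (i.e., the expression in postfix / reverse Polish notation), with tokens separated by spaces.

8 3 7 * - 6 4 9 + * + 7 2 + * 3 *

Post-order on an expression tree gives postfix notation: for each operator, emit left operand, right operand, then the operator.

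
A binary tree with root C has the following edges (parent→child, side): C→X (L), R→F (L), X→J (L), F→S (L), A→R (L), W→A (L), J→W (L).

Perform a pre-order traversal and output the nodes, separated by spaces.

C X J W A R F S

Pre-order visits the node, then its left subtree, then its right subtree.
Visit C.
At C: go left to X.
  Visit X.
  At X: go left to J.
    Visit J.
    At J: go left to W.
      Visit W.
      At W: go left to A.
        Visit A.
        At A: go left to R.
          Visit R.
          At R: go left to F.
            Visit F.
            At F: go left to S.
              S is a leaf — visit S.
            At F: no right child.
          At R: no right child.
        At A: no right child.
      At W: no right child.
    At J: no right child.
  At X: no right child.
At C: no right child.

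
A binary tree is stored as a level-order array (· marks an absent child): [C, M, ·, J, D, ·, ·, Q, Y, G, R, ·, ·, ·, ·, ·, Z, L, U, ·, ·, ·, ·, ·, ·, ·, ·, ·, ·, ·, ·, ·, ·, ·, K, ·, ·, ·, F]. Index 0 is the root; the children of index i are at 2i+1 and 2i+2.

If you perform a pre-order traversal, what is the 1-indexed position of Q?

4

Pre-order visits the node, then its left subtree, then its right subtree.
Visit C.
At C: go left to M.
  Visit M.
  At M: go left to J.
    Visit J.
    At J: go left to Q.
      Visit Q.
      At Q: no left child.
      At Q: go right to Z.
        Visit Z.
        At Z: no left child.
        At Z: go right to K.
          K is a leaf — visit K.
    At J: go right to Y.
      Visit Y.
      At Y: go left to L.
        L is a leaf — visit L.
      At Y: go right to U.
        Visit U.
        At U: no left child.
        At U: go right to F.
          F is a leaf — visit F.
  At M: go right to D.
    Visit D.
    At D: go left to G.
      G is a leaf — visit G.
    At D: go right to R.
      R is a leaf — visit R.
At C: no right child.
Full pre-order sequence: C, M, J, Q, Z, K, Y, L, U, F, D, G, R.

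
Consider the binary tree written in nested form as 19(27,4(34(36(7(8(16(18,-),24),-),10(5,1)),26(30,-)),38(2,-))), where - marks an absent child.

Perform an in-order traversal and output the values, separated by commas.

In-order visits the left subtree, then the node, then the right subtree.
At 19: go left to 27.
  27 is a leaf — visit 27.
Visit 19.
At 19: go right to 4.
  At 4: go left to 34.
    At 34: go left to 36.
      At 36: go left to 7.
        At 7: go left to 8.
          At 8: go left to 16.
            At 16: go left to 18.
              18 is a leaf — visit 18.
            Visit 16.
            At 16: no right child.
          Visit 8.
          At 8: go right to 24.
            24 is a leaf — visit 24.
        Visit 7.
        At 7: no right child.
      Visit 36.
      At 36: go right to 10.
        At 10: go left to 5.
          5 is a leaf — visit 5.
        Visit 10.
        At 10: go right to 1.
          1 is a leaf — visit 1.
    Visit 34.
    At 34: go right to 26.
      At 26: go left to 30.
        30 is a leaf — visit 30.
      Visit 26.
      At 26: no right child.
  Visit 4.
  At 4: go right to 38.
    At 38: go left to 2.
      2 is a leaf — visit 2.
    Visit 38.
    At 38: no right child.

27, 19, 18, 16, 8, 24, 7, 36, 5, 10, 1, 34, 30, 26, 4, 2, 38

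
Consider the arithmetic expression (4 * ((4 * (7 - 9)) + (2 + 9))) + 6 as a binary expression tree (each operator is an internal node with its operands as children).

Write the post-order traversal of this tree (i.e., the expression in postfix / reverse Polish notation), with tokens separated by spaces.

Post-order on an expression tree gives postfix notation: for each operator, emit left operand, right operand, then the operator.

4 4 7 9 - * 2 9 + + * 6 +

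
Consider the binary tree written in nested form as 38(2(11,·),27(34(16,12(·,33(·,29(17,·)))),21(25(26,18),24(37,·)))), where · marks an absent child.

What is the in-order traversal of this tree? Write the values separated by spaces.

11 2 38 16 34 12 33 17 29 27 26 25 18 21 37 24

In-order visits the left subtree, then the node, then the right subtree.
At 38: go left to 2.
  At 2: go left to 11.
    11 is a leaf — visit 11.
  Visit 2.
  At 2: no right child.
Visit 38.
At 38: go right to 27.
  At 27: go left to 34.
    At 34: go left to 16.
      16 is a leaf — visit 16.
    Visit 34.
    At 34: go right to 12.
      At 12: no left child.
      Visit 12.
      At 12: go right to 33.
        At 33: no left child.
        Visit 33.
        At 33: go right to 29.
          At 29: go left to 17.
            17 is a leaf — visit 17.
          Visit 29.
          At 29: no right child.
  Visit 27.
  At 27: go right to 21.
    At 21: go left to 25.
      At 25: go left to 26.
        26 is a leaf — visit 26.
      Visit 25.
      At 25: go right to 18.
        18 is a leaf — visit 18.
    Visit 21.
    At 21: go right to 24.
      At 24: go left to 37.
        37 is a leaf — visit 37.
      Visit 24.
      At 24: no right child.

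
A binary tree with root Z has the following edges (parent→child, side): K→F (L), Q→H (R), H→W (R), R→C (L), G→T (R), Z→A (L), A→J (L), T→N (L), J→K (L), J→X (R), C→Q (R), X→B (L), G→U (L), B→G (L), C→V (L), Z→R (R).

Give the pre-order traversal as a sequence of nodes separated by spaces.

Z A J K F X B G U T N R C V Q H W

Pre-order visits the node, then its left subtree, then its right subtree.
Visit Z.
At Z: go left to A.
  Visit A.
  At A: go left to J.
    Visit J.
    At J: go left to K.
      Visit K.
      At K: go left to F.
        F is a leaf — visit F.
      At K: no right child.
    At J: go right to X.
      Visit X.
      At X: go left to B.
        Visit B.
        At B: go left to G.
          Visit G.
          At G: go left to U.
            U is a leaf — visit U.
          At G: go right to T.
            Visit T.
            At T: go left to N.
              N is a leaf — visit N.
            At T: no right child.
        At B: no right child.
      At X: no right child.
  At A: no right child.
At Z: go right to R.
  Visit R.
  At R: go left to C.
    Visit C.
    At C: go left to V.
      V is a leaf — visit V.
    At C: go right to Q.
      Visit Q.
      At Q: no left child.
      At Q: go right to H.
        Visit H.
        At H: no left child.
        At H: go right to W.
          W is a leaf — visit W.
  At R: no right child.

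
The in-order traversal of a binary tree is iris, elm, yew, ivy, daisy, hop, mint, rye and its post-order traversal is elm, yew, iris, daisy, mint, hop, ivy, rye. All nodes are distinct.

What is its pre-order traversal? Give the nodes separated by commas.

The last element of post-order is the root; it splits in-order into left and right subtrees.
Root rye: left subtree has 7 nodes {iris, elm, yew, ivy, daisy, hop, mint}, right has 0 { }.
  Root ivy: left subtree has 3 nodes {iris, elm, yew}, right has 3 {daisy, hop, mint}.
    Root iris: left subtree has 0 nodes { }, right has 2 {elm, yew}.
      Root yew: left subtree has 1 node {elm}, right has 0 { }.
    Root hop: left subtree has 1 node {daisy}, right has 1 {mint}.

rye, ivy, iris, yew, elm, hop, daisy, mint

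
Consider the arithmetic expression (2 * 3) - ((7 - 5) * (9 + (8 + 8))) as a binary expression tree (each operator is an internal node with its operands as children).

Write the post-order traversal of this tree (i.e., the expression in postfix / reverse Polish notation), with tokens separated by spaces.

2 3 * 7 5 - 9 8 8 + + * -

Post-order on an expression tree gives postfix notation: for each operator, emit left operand, right operand, then the operator.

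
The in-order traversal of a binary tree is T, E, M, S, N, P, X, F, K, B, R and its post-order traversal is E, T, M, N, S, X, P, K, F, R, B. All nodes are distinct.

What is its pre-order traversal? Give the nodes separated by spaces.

B F P S M T E N X K R

The last element of post-order is the root; it splits in-order into left and right subtrees.
Root B: left subtree has 9 nodes {T, E, M, S, N, P, X, F, K}, right has 1 {R}.
  Root F: left subtree has 7 nodes {T, E, M, S, N, P, X}, right has 1 {K}.
    Root P: left subtree has 5 nodes {T, E, M, S, N}, right has 1 {X}.
      Root S: left subtree has 3 nodes {T, E, M}, right has 1 {N}.
        Root M: left subtree has 2 nodes {T, E}, right has 0 { }.
          Root T: left subtree has 0 nodes { }, right has 1 {E}.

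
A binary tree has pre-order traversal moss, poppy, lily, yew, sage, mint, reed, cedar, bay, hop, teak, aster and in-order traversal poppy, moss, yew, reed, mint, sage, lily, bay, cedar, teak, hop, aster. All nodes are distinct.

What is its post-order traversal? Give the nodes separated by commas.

poppy, reed, mint, sage, yew, bay, teak, aster, hop, cedar, lily, moss

The first element of pre-order is the root; it splits in-order into left and right subtrees.
Root moss: left subtree has 1 node {poppy}, right has 10 {yew, reed, mint, sage, lily, bay, cedar, teak, hop, aster}.
  Root lily: left subtree has 4 nodes {yew, reed, mint, sage}, right has 5 {bay, cedar, teak, hop, aster}.
    Root yew: left subtree has 0 nodes { }, right has 3 {reed, mint, sage}.
      Root sage: left subtree has 2 nodes {reed, mint}, right has 0 { }.
        Root mint: left subtree has 1 node {reed}, right has 0 { }.
    Root cedar: left subtree has 1 node {bay}, right has 3 {teak, hop, aster}.
      Root hop: left subtree has 1 node {teak}, right has 1 {aster}.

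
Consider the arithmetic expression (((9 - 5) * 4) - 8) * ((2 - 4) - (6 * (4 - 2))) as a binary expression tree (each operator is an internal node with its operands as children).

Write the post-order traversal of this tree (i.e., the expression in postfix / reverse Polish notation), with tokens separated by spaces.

9 5 - 4 * 8 - 2 4 - 6 4 2 - * - *

Post-order on an expression tree gives postfix notation: for each operator, emit left operand, right operand, then the operator.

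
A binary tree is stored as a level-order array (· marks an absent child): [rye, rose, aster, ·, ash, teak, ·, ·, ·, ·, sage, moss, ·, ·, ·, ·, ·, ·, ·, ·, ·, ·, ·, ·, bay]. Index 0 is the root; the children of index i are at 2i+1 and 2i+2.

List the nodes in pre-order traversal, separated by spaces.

rye rose ash sage aster teak moss bay

Pre-order visits the node, then its left subtree, then its right subtree.
Visit rye.
At rye: go left to rose.
  Visit rose.
  At rose: no left child.
  At rose: go right to ash.
    Visit ash.
    At ash: no left child.
    At ash: go right to sage.
      sage is a leaf — visit sage.
At rye: go right to aster.
  Visit aster.
  At aster: go left to teak.
    Visit teak.
    At teak: go left to moss.
      Visit moss.
      At moss: no left child.
      At moss: go right to bay.
        bay is a leaf — visit bay.
    At teak: no right child.
  At aster: no right child.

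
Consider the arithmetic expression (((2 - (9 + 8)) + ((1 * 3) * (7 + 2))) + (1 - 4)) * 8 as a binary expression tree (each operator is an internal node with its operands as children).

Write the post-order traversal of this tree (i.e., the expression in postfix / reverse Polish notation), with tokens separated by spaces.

Post-order on an expression tree gives postfix notation: for each operator, emit left operand, right operand, then the operator.

2 9 8 + - 1 3 * 7 2 + * + 1 4 - + 8 *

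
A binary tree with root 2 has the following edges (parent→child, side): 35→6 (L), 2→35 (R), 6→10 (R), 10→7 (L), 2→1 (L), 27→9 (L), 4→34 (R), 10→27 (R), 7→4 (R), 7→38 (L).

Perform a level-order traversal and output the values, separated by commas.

Level-order visits nodes level by level from the root, left to right within each level.
Level 0: 2
Level 1: 1, 35
Level 2: 6
Level 3: 10
Level 4: 7, 27
Level 5: 38, 4, 9
Level 6: 34

2, 1, 35, 6, 10, 7, 27, 38, 4, 9, 34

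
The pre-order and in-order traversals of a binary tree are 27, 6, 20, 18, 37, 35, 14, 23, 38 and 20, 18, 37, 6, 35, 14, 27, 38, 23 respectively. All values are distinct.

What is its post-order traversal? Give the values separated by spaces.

The first element of pre-order is the root; it splits in-order into left and right subtrees.
Root 27: left subtree has 6 nodes {20, 18, 37, 6, 35, 14}, right has 2 {38, 23}.
  Root 6: left subtree has 3 nodes {20, 18, 37}, right has 2 {35, 14}.
    Root 20: left subtree has 0 nodes { }, right has 2 {18, 37}.
      Root 18: left subtree has 0 nodes { }, right has 1 {37}.
    Root 35: left subtree has 0 nodes { }, right has 1 {14}.
  Root 23: left subtree has 1 node {38}, right has 0 { }.

37 18 20 14 35 6 38 23 27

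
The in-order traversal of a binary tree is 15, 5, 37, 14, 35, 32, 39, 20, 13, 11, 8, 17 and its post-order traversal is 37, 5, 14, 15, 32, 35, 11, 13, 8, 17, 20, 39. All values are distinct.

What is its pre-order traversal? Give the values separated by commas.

39, 35, 15, 14, 5, 37, 32, 20, 17, 8, 13, 11

The last element of post-order is the root; it splits in-order into left and right subtrees.
Root 39: left subtree has 6 nodes {15, 5, 37, 14, 35, 32}, right has 5 {20, 13, 11, 8, 17}.
  Root 35: left subtree has 4 nodes {15, 5, 37, 14}, right has 1 {32}.
    Root 15: left subtree has 0 nodes { }, right has 3 {5, 37, 14}.
      Root 14: left subtree has 2 nodes {5, 37}, right has 0 { }.
        Root 5: left subtree has 0 nodes { }, right has 1 {37}.
  Root 20: left subtree has 0 nodes { }, right has 4 {13, 11, 8, 17}.
    Root 17: left subtree has 3 nodes {13, 11, 8}, right has 0 { }.
      Root 8: left subtree has 2 nodes {13, 11}, right has 0 { }.
        Root 13: left subtree has 0 nodes { }, right has 1 {11}.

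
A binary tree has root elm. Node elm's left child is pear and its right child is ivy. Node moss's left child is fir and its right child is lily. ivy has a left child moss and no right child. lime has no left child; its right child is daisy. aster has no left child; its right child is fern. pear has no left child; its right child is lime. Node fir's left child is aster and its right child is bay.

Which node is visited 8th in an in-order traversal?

bay

In-order visits the left subtree, then the node, then the right subtree.
At elm: go left to pear.
  At pear: no left child.
  Visit pear.
  At pear: go right to lime.
    At lime: no left child.
    Visit lime.
    At lime: go right to daisy.
      daisy is a leaf — visit daisy.
Visit elm.
At elm: go right to ivy.
  At ivy: go left to moss.
    At moss: go left to fir.
      At fir: go left to aster.
        At aster: no left child.
        Visit aster.
        At aster: go right to fern.
          fern is a leaf — visit fern.
      Visit fir.
      At fir: go right to bay.
        bay is a leaf — visit bay.
    Visit moss.
    At moss: go right to lily.
      lily is a leaf — visit lily.
  Visit ivy.
  At ivy: no right child.
Full in-order sequence: pear, lime, daisy, elm, aster, fern, fir, bay, moss, lily, ivy.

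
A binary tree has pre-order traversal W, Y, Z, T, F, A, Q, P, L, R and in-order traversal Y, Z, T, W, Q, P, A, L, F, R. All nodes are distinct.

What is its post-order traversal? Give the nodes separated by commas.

T, Z, Y, P, Q, L, A, R, F, W

The first element of pre-order is the root; it splits in-order into left and right subtrees.
Root W: left subtree has 3 nodes {Y, Z, T}, right has 6 {Q, P, A, L, F, R}.
  Root Y: left subtree has 0 nodes { }, right has 2 {Z, T}.
    Root Z: left subtree has 0 nodes { }, right has 1 {T}.
  Root F: left subtree has 4 nodes {Q, P, A, L}, right has 1 {R}.
    Root A: left subtree has 2 nodes {Q, P}, right has 1 {L}.
      Root Q: left subtree has 0 nodes { }, right has 1 {P}.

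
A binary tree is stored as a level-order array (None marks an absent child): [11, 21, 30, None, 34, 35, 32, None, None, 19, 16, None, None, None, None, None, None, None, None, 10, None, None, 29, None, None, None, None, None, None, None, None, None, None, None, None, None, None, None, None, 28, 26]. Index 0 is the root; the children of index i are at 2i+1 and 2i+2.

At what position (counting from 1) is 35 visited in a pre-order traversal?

11

Pre-order visits the node, then its left subtree, then its right subtree.
Visit 11.
At 11: go left to 21.
  Visit 21.
  At 21: no left child.
  At 21: go right to 34.
    Visit 34.
    At 34: go left to 19.
      Visit 19.
      At 19: go left to 10.
        Visit 10.
        At 10: go left to 28.
          28 is a leaf — visit 28.
        At 10: go right to 26.
          26 is a leaf — visit 26.
      At 19: no right child.
    At 34: go right to 16.
      Visit 16.
      At 16: no left child.
      At 16: go right to 29.
        29 is a leaf — visit 29.
At 11: go right to 30.
  Visit 30.
  At 30: go left to 35.
    35 is a leaf — visit 35.
  At 30: go right to 32.
    32 is a leaf — visit 32.
Full pre-order sequence: 11, 21, 34, 19, 10, 28, 26, 16, 29, 30, 35, 32.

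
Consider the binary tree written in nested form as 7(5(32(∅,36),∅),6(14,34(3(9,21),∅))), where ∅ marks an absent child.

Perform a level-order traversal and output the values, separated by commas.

7, 5, 6, 32, 14, 34, 36, 3, 9, 21

Level-order visits nodes level by level from the root, left to right within each level.
Level 0: 7
Level 1: 5, 6
Level 2: 32, 14, 34
Level 3: 36, 3
Level 4: 9, 21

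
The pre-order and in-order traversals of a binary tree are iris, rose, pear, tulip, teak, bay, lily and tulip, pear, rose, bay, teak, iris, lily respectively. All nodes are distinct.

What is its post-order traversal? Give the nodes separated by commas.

tulip, pear, bay, teak, rose, lily, iris

The first element of pre-order is the root; it splits in-order into left and right subtrees.
Root iris: left subtree has 5 nodes {tulip, pear, rose, bay, teak}, right has 1 {lily}.
  Root rose: left subtree has 2 nodes {tulip, pear}, right has 2 {bay, teak}.
    Root pear: left subtree has 1 node {tulip}, right has 0 { }.
    Root teak: left subtree has 1 node {bay}, right has 0 { }.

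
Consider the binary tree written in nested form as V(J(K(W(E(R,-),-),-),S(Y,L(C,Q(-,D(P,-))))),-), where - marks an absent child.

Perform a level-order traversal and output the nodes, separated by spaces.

Level-order visits nodes level by level from the root, left to right within each level.
Level 0: V
Level 1: J
Level 2: K, S
Level 3: W, Y, L
Level 4: E, C, Q
Level 5: R, D
Level 6: P

V J K S W Y L E C Q R D P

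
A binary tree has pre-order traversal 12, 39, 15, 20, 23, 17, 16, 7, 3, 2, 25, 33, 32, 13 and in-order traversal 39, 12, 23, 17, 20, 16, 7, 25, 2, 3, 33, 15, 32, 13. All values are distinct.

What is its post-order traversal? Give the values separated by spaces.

The first element of pre-order is the root; it splits in-order into left and right subtrees.
Root 12: left subtree has 1 node {39}, right has 12 {23, 17, 20, 16, 7, 25, 2, 3, 33, 15, 32, 13}.
  Root 15: left subtree has 9 nodes {23, 17, 20, 16, 7, 25, 2, 3, 33}, right has 2 {32, 13}.
    Root 20: left subtree has 2 nodes {23, 17}, right has 6 {16, 7, 25, 2, 3, 33}.
      Root 23: left subtree has 0 nodes { }, right has 1 {17}.
      Root 16: left subtree has 0 nodes { }, right has 5 {7, 25, 2, 3, 33}.
        Root 7: left subtree has 0 nodes { }, right has 4 {25, 2, 3, 33}.
          Root 3: left subtree has 2 nodes {25, 2}, right has 1 {33}.
            Root 2: left subtree has 1 node {25}, right has 0 { }.
    Root 32: left subtree has 0 nodes { }, right has 1 {13}.

39 17 23 25 2 33 3 7 16 20 13 32 15 12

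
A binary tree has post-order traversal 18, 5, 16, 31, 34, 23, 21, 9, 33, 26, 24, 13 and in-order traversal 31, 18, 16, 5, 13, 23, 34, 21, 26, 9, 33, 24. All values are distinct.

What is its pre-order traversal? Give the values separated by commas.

13, 31, 16, 18, 5, 24, 26, 21, 23, 34, 33, 9

The last element of post-order is the root; it splits in-order into left and right subtrees.
Root 13: left subtree has 4 nodes {31, 18, 16, 5}, right has 7 {23, 34, 21, 26, 9, 33, 24}.
  Root 31: left subtree has 0 nodes { }, right has 3 {18, 16, 5}.
    Root 16: left subtree has 1 node {18}, right has 1 {5}.
  Root 24: left subtree has 6 nodes {23, 34, 21, 26, 9, 33}, right has 0 { }.
    Root 26: left subtree has 3 nodes {23, 34, 21}, right has 2 {9, 33}.
      Root 21: left subtree has 2 nodes {23, 34}, right has 0 { }.
        Root 23: left subtree has 0 nodes { }, right has 1 {34}.
      Root 33: left subtree has 1 node {9}, right has 0 { }.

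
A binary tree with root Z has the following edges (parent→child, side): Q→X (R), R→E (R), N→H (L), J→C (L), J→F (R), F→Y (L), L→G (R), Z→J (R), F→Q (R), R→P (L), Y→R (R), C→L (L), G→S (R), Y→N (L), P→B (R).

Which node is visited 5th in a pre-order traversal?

Pre-order visits the node, then its left subtree, then its right subtree.
Visit Z.
At Z: no left child.
At Z: go right to J.
  Visit J.
  At J: go left to C.
    Visit C.
    At C: go left to L.
      Visit L.
      At L: no left child.
      At L: go right to G.
        Visit G.
        At G: no left child.
        At G: go right to S.
          S is a leaf — visit S.
    At C: no right child.
  At J: go right to F.
    Visit F.
    At F: go left to Y.
      Visit Y.
      At Y: go left to N.
        Visit N.
        At N: go left to H.
          H is a leaf — visit H.
        At N: no right child.
      At Y: go right to R.
        Visit R.
        At R: go left to P.
          Visit P.
          At P: no left child.
          At P: go right to B.
            B is a leaf — visit B.
        At R: go right to E.
          E is a leaf — visit E.
    At F: go right to Q.
      Visit Q.
      At Q: no left child.
      At Q: go right to X.
        X is a leaf — visit X.
Full pre-order sequence: Z, J, C, L, G, S, F, Y, N, H, R, P, B, E, Q, X.

G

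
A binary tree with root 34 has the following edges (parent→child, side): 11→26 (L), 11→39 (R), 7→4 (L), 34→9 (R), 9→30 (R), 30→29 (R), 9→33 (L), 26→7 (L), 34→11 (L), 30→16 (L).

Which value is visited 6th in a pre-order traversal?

39

Pre-order visits the node, then its left subtree, then its right subtree.
Visit 34.
At 34: go left to 11.
  Visit 11.
  At 11: go left to 26.
    Visit 26.
    At 26: go left to 7.
      Visit 7.
      At 7: go left to 4.
        4 is a leaf — visit 4.
      At 7: no right child.
    At 26: no right child.
  At 11: go right to 39.
    39 is a leaf — visit 39.
At 34: go right to 9.
  Visit 9.
  At 9: go left to 33.
    33 is a leaf — visit 33.
  At 9: go right to 30.
    Visit 30.
    At 30: go left to 16.
      16 is a leaf — visit 16.
    At 30: go right to 29.
      29 is a leaf — visit 29.
Full pre-order sequence: 34, 11, 26, 7, 4, 39, 9, 33, 30, 16, 29.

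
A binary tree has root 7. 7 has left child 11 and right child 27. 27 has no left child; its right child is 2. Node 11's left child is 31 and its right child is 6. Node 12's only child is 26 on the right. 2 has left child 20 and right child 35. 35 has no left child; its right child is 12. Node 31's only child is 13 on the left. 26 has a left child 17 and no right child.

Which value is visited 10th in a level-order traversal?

12

Level-order visits nodes level by level from the root, left to right within each level.
Level 0: 7
Level 1: 11, 27
Level 2: 31, 6, 2
Level 3: 13, 20, 35
Level 4: 12
Level 5: 26
Level 6: 17
Full level-order sequence: 7, 11, 27, 31, 6, 2, 13, 20, 35, 12, 26, 17.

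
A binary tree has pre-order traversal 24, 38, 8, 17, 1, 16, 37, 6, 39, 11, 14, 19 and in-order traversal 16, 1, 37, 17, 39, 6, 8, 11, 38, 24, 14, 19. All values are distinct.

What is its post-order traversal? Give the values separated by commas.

The first element of pre-order is the root; it splits in-order into left and right subtrees.
Root 24: left subtree has 9 nodes {16, 1, 37, 17, 39, 6, 8, 11, 38}, right has 2 {14, 19}.
  Root 38: left subtree has 8 nodes {16, 1, 37, 17, 39, 6, 8, 11}, right has 0 { }.
    Root 8: left subtree has 6 nodes {16, 1, 37, 17, 39, 6}, right has 1 {11}.
      Root 17: left subtree has 3 nodes {16, 1, 37}, right has 2 {39, 6}.
        Root 1: left subtree has 1 node {16}, right has 1 {37}.
        Root 6: left subtree has 1 node {39}, right has 0 { }.
  Root 14: left subtree has 0 nodes { }, right has 1 {19}.

16, 37, 1, 39, 6, 17, 11, 8, 38, 19, 14, 24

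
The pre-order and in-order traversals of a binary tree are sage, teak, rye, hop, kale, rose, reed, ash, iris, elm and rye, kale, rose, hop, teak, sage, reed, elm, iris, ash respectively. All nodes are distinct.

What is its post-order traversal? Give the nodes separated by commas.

rose, kale, hop, rye, teak, elm, iris, ash, reed, sage

The first element of pre-order is the root; it splits in-order into left and right subtrees.
Root sage: left subtree has 5 nodes {rye, kale, rose, hop, teak}, right has 4 {reed, elm, iris, ash}.
  Root teak: left subtree has 4 nodes {rye, kale, rose, hop}, right has 0 { }.
    Root rye: left subtree has 0 nodes { }, right has 3 {kale, rose, hop}.
      Root hop: left subtree has 2 nodes {kale, rose}, right has 0 { }.
        Root kale: left subtree has 0 nodes { }, right has 1 {rose}.
  Root reed: left subtree has 0 nodes { }, right has 3 {elm, iris, ash}.
    Root ash: left subtree has 2 nodes {elm, iris}, right has 0 { }.
      Root iris: left subtree has 1 node {elm}, right has 0 { }.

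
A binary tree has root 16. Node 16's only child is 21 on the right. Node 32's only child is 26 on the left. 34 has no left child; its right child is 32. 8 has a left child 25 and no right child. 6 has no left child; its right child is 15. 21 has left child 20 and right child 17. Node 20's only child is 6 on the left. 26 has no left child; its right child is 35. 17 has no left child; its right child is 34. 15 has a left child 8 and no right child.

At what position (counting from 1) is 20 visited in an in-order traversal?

In-order visits the left subtree, then the node, then the right subtree.
At 16: no left child.
Visit 16.
At 16: go right to 21.
  At 21: go left to 20.
    At 20: go left to 6.
      At 6: no left child.
      Visit 6.
      At 6: go right to 15.
        At 15: go left to 8.
          At 8: go left to 25.
            25 is a leaf — visit 25.
          Visit 8.
          At 8: no right child.
        Visit 15.
        At 15: no right child.
    Visit 20.
    At 20: no right child.
  Visit 21.
  At 21: go right to 17.
    At 17: no left child.
    Visit 17.
    At 17: go right to 34.
      At 34: no left child.
      Visit 34.
      At 34: go right to 32.
        At 32: go left to 26.
          At 26: no left child.
          Visit 26.
          At 26: go right to 35.
            35 is a leaf — visit 35.
        Visit 32.
        At 32: no right child.
Full in-order sequence: 16, 6, 25, 8, 15, 20, 21, 17, 34, 26, 35, 32.

6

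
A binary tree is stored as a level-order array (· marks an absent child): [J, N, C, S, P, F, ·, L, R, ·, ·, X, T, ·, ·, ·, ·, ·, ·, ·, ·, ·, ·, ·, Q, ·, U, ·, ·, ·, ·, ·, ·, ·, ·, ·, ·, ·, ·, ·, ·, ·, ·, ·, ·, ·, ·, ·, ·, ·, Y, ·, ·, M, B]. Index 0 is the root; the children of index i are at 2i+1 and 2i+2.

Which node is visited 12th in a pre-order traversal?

Pre-order visits the node, then its left subtree, then its right subtree.
Visit J.
At J: go left to N.
  Visit N.
  At N: go left to S.
    Visit S.
    At S: go left to L.
      L is a leaf — visit L.
    At S: go right to R.
      R is a leaf — visit R.
  At N: go right to P.
    P is a leaf — visit P.
At J: go right to C.
  Visit C.
  At C: go left to F.
    Visit F.
    At F: go left to X.
      Visit X.
      At X: no left child.
      At X: go right to Q.
        Visit Q.
        At Q: no left child.
        At Q: go right to Y.
          Y is a leaf — visit Y.
    At F: go right to T.
      Visit T.
      At T: no left child.
      At T: go right to U.
        Visit U.
        At U: go left to M.
          M is a leaf — visit M.
        At U: go right to B.
          B is a leaf — visit B.
  At C: no right child.
Full pre-order sequence: J, N, S, L, R, P, C, F, X, Q, Y, T, U, M, B.

T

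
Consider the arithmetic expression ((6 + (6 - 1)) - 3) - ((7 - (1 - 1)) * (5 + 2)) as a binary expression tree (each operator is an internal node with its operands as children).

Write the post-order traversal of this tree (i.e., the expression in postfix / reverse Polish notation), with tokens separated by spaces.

6 6 1 - + 3 - 7 1 1 - - 5 2 + * -

Post-order on an expression tree gives postfix notation: for each operator, emit left operand, right operand, then the operator.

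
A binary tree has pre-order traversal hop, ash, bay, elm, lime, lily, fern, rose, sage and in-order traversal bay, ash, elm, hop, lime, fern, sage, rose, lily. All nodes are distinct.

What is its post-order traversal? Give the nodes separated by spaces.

The first element of pre-order is the root; it splits in-order into left and right subtrees.
Root hop: left subtree has 3 nodes {bay, ash, elm}, right has 5 {lime, fern, sage, rose, lily}.
  Root ash: left subtree has 1 node {bay}, right has 1 {elm}.
  Root lime: left subtree has 0 nodes { }, right has 4 {fern, sage, rose, lily}.
    Root lily: left subtree has 3 nodes {fern, sage, rose}, right has 0 { }.
      Root fern: left subtree has 0 nodes { }, right has 2 {sage, rose}.
        Root rose: left subtree has 1 node {sage}, right has 0 { }.

bay elm ash sage rose fern lily lime hop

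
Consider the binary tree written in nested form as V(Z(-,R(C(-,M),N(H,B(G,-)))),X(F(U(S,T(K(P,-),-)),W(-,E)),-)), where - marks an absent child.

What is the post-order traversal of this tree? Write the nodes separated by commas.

Post-order visits the left subtree, then the right subtree, then the node.
At V: go left to Z.
  At Z: no left child.
  At Z: go right to R.
    At R: go left to C.
      At C: no left child.
      At C: go right to M.
        M is a leaf — visit M.
      Visit C.
    At R: go right to N.
      At N: go left to H.
        H is a leaf — visit H.
      At N: go right to B.
        At B: go left to G.
          G is a leaf — visit G.
        At B: no right child.
        Visit B.
      Visit N.
    Visit R.
  Visit Z.
At V: go right to X.
  At X: go left to F.
    At F: go left to U.
      At U: go left to S.
        S is a leaf — visit S.
      At U: go right to T.
        At T: go left to K.
          At K: go left to P.
            P is a leaf — visit P.
          At K: no right child.
          Visit K.
        At T: no right child.
        Visit T.
      Visit U.
    At F: go right to W.
      At W: no left child.
      At W: go right to E.
        E is a leaf — visit E.
      Visit W.
    Visit F.
  At X: no right child.
  Visit X.
Visit V.

M, C, H, G, B, N, R, Z, S, P, K, T, U, E, W, F, X, V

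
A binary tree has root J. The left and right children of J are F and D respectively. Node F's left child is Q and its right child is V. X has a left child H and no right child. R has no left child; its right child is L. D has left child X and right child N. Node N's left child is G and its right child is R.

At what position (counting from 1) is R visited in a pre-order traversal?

Pre-order visits the node, then its left subtree, then its right subtree.
Visit J.
At J: go left to F.
  Visit F.
  At F: go left to Q.
    Q is a leaf — visit Q.
  At F: go right to V.
    V is a leaf — visit V.
At J: go right to D.
  Visit D.
  At D: go left to X.
    Visit X.
    At X: go left to H.
      H is a leaf — visit H.
    At X: no right child.
  At D: go right to N.
    Visit N.
    At N: go left to G.
      G is a leaf — visit G.
    At N: go right to R.
      Visit R.
      At R: no left child.
      At R: go right to L.
        L is a leaf — visit L.
Full pre-order sequence: J, F, Q, V, D, X, H, N, G, R, L.

10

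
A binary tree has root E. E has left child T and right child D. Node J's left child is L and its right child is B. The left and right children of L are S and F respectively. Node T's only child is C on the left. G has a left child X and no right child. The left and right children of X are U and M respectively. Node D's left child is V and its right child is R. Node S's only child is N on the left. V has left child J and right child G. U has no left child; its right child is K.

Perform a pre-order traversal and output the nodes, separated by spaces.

E T C D V J L S N F B G X U K M R

Pre-order visits the node, then its left subtree, then its right subtree.
Visit E.
At E: go left to T.
  Visit T.
  At T: go left to C.
    C is a leaf — visit C.
  At T: no right child.
At E: go right to D.
  Visit D.
  At D: go left to V.
    Visit V.
    At V: go left to J.
      Visit J.
      At J: go left to L.
        Visit L.
        At L: go left to S.
          Visit S.
          At S: go left to N.
            N is a leaf — visit N.
          At S: no right child.
        At L: go right to F.
          F is a leaf — visit F.
      At J: go right to B.
        B is a leaf — visit B.
    At V: go right to G.
      Visit G.
      At G: go left to X.
        Visit X.
        At X: go left to U.
          Visit U.
          At U: no left child.
          At U: go right to K.
            K is a leaf — visit K.
        At X: go right to M.
          M is a leaf — visit M.
      At G: no right child.
  At D: go right to R.
    R is a leaf — visit R.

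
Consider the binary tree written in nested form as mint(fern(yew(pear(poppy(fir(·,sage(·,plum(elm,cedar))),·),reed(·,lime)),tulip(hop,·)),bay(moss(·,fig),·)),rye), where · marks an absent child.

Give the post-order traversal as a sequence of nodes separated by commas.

Post-order visits the left subtree, then the right subtree, then the node.
At mint: go left to fern.
  At fern: go left to yew.
    At yew: go left to pear.
      At pear: go left to poppy.
        At poppy: go left to fir.
          At fir: no left child.
          At fir: go right to sage.
            At sage: no left child.
            At sage: go right to plum.
              At plum: go left to elm.
                elm is a leaf — visit elm.
              At plum: go right to cedar.
                cedar is a leaf — visit cedar.
              Visit plum.
            Visit sage.
          Visit fir.
        At poppy: no right child.
        Visit poppy.
      At pear: go right to reed.
        At reed: no left child.
        At reed: go right to lime.
          lime is a leaf — visit lime.
        Visit reed.
      Visit pear.
    At yew: go right to tulip.
      At tulip: go left to hop.
        hop is a leaf — visit hop.
      At tulip: no right child.
      Visit tulip.
    Visit yew.
  At fern: go right to bay.
    At bay: go left to moss.
      At moss: no left child.
      At moss: go right to fig.
        fig is a leaf — visit fig.
      Visit moss.
    At bay: no right child.
    Visit bay.
  Visit fern.
At mint: go right to rye.
  rye is a leaf — visit rye.
Visit mint.

elm, cedar, plum, sage, fir, poppy, lime, reed, pear, hop, tulip, yew, fig, moss, bay, fern, rye, mint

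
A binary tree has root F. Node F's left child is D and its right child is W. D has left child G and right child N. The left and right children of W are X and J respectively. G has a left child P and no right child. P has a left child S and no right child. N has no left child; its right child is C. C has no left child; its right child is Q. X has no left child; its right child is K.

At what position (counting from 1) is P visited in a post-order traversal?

2

Post-order visits the left subtree, then the right subtree, then the node.
At F: go left to D.
  At D: go left to G.
    At G: go left to P.
      At P: go left to S.
        S is a leaf — visit S.
      At P: no right child.
      Visit P.
    At G: no right child.
    Visit G.
  At D: go right to N.
    At N: no left child.
    At N: go right to C.
      At C: no left child.
      At C: go right to Q.
        Q is a leaf — visit Q.
      Visit C.
    Visit N.
  Visit D.
At F: go right to W.
  At W: go left to X.
    At X: no left child.
    At X: go right to K.
      K is a leaf — visit K.
    Visit X.
  At W: go right to J.
    J is a leaf — visit J.
  Visit W.
Visit F.
Full post-order sequence: S, P, G, Q, C, N, D, K, X, J, W, F.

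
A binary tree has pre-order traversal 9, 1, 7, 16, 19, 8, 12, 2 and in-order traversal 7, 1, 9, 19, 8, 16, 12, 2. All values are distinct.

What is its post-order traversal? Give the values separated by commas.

7, 1, 8, 19, 2, 12, 16, 9

The first element of pre-order is the root; it splits in-order into left and right subtrees.
Root 9: left subtree has 2 nodes {7, 1}, right has 5 {19, 8, 16, 12, 2}.
  Root 1: left subtree has 1 node {7}, right has 0 { }.
  Root 16: left subtree has 2 nodes {19, 8}, right has 2 {12, 2}.
    Root 19: left subtree has 0 nodes { }, right has 1 {8}.
    Root 12: left subtree has 0 nodes { }, right has 1 {2}.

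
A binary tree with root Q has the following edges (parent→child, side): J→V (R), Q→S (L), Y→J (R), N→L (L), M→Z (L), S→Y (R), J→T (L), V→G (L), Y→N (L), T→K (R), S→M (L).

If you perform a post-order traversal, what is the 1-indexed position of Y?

Post-order visits the left subtree, then the right subtree, then the node.
At Q: go left to S.
  At S: go left to M.
    At M: go left to Z.
      Z is a leaf — visit Z.
    At M: no right child.
    Visit M.
  At S: go right to Y.
    At Y: go left to N.
      At N: go left to L.
        L is a leaf — visit L.
      At N: no right child.
      Visit N.
    At Y: go right to J.
      At J: go left to T.
        At T: no left child.
        At T: go right to K.
          K is a leaf — visit K.
        Visit T.
      At J: go right to V.
        At V: go left to G.
          G is a leaf — visit G.
        At V: no right child.
        Visit V.
      Visit J.
    Visit Y.
  Visit S.
At Q: no right child.
Visit Q.
Full post-order sequence: Z, M, L, N, K, T, G, V, J, Y, S, Q.

10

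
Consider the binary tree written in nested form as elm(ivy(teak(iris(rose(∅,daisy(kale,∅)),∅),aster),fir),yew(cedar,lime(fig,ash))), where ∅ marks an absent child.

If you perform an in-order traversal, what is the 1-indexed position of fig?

In-order visits the left subtree, then the node, then the right subtree.
At elm: go left to ivy.
  At ivy: go left to teak.
    At teak: go left to iris.
      At iris: go left to rose.
        At rose: no left child.
        Visit rose.
        At rose: go right to daisy.
          At daisy: go left to kale.
            kale is a leaf — visit kale.
          Visit daisy.
          At daisy: no right child.
      Visit iris.
      At iris: no right child.
    Visit teak.
    At teak: go right to aster.
      aster is a leaf — visit aster.
  Visit ivy.
  At ivy: go right to fir.
    fir is a leaf — visit fir.
Visit elm.
At elm: go right to yew.
  At yew: go left to cedar.
    cedar is a leaf — visit cedar.
  Visit yew.
  At yew: go right to lime.
    At lime: go left to fig.
      fig is a leaf — visit fig.
    Visit lime.
    At lime: go right to ash.
      ash is a leaf — visit ash.
Full in-order sequence: rose, kale, daisy, iris, teak, aster, ivy, fir, elm, cedar, yew, fig, lime, ash.

12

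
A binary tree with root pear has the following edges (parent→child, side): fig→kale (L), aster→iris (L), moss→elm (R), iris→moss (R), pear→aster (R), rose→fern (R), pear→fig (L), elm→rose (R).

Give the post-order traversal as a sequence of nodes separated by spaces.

Post-order visits the left subtree, then the right subtree, then the node.
At pear: go left to fig.
  At fig: go left to kale.
    kale is a leaf — visit kale.
  At fig: no right child.
  Visit fig.
At pear: go right to aster.
  At aster: go left to iris.
    At iris: no left child.
    At iris: go right to moss.
      At moss: no left child.
      At moss: go right to elm.
        At elm: no left child.
        At elm: go right to rose.
          At rose: no left child.
          At rose: go right to fern.
            fern is a leaf — visit fern.
          Visit rose.
        Visit elm.
      Visit moss.
    Visit iris.
  At aster: no right child.
  Visit aster.
Visit pear.

kale fig fern rose elm moss iris aster pear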